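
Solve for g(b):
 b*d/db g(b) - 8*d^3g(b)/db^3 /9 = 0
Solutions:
 g(b) = C1 + Integral(C2*airyai(3^(2/3)*b/2) + C3*airybi(3^(2/3)*b/2), b)


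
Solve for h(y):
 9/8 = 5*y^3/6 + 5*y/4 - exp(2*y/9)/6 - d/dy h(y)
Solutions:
 h(y) = C1 + 5*y^4/24 + 5*y^2/8 - 9*y/8 - 3*exp(2*y/9)/4


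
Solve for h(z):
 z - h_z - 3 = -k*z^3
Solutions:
 h(z) = C1 + k*z^4/4 + z^2/2 - 3*z


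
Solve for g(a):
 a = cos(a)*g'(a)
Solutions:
 g(a) = C1 + Integral(a/cos(a), a)


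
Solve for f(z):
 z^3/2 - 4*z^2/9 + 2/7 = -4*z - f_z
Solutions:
 f(z) = C1 - z^4/8 + 4*z^3/27 - 2*z^2 - 2*z/7


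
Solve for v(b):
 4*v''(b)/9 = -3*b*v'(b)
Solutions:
 v(b) = C1 + C2*erf(3*sqrt(6)*b/4)


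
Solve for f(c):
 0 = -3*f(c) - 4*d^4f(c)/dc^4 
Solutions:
 f(c) = (C1*sin(3^(1/4)*c/2) + C2*cos(3^(1/4)*c/2))*exp(-3^(1/4)*c/2) + (C3*sin(3^(1/4)*c/2) + C4*cos(3^(1/4)*c/2))*exp(3^(1/4)*c/2)


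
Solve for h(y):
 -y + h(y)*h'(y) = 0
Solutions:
 h(y) = -sqrt(C1 + y^2)
 h(y) = sqrt(C1 + y^2)


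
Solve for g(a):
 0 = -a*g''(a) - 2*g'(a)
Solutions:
 g(a) = C1 + C2/a


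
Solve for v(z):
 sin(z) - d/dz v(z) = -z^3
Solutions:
 v(z) = C1 + z^4/4 - cos(z)


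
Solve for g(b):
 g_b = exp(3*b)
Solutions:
 g(b) = C1 + exp(3*b)/3


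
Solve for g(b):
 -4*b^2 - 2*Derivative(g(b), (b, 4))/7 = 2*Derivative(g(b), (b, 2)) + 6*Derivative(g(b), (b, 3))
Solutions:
 g(b) = C1 + C2*b + C3*exp(b*(-21 + sqrt(413))/2) + C4*exp(-b*(sqrt(413) + 21)/2) - b^4/6 + 2*b^3 - 124*b^2/7


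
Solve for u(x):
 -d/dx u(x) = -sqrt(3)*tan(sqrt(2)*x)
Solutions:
 u(x) = C1 - sqrt(6)*log(cos(sqrt(2)*x))/2


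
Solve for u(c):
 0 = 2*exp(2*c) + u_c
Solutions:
 u(c) = C1 - exp(2*c)


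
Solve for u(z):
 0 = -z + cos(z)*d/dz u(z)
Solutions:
 u(z) = C1 + Integral(z/cos(z), z)


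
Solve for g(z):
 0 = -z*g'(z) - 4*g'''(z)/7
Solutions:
 g(z) = C1 + Integral(C2*airyai(-14^(1/3)*z/2) + C3*airybi(-14^(1/3)*z/2), z)


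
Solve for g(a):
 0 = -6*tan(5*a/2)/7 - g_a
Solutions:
 g(a) = C1 + 12*log(cos(5*a/2))/35


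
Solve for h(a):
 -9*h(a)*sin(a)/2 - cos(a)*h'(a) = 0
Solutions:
 h(a) = C1*cos(a)^(9/2)


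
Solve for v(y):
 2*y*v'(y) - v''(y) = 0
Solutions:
 v(y) = C1 + C2*erfi(y)


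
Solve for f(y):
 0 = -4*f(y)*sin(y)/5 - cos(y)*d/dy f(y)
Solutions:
 f(y) = C1*cos(y)^(4/5)


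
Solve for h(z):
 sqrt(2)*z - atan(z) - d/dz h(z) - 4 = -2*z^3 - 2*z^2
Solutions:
 h(z) = C1 + z^4/2 + 2*z^3/3 + sqrt(2)*z^2/2 - z*atan(z) - 4*z + log(z^2 + 1)/2


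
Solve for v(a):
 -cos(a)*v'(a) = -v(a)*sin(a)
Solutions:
 v(a) = C1/cos(a)


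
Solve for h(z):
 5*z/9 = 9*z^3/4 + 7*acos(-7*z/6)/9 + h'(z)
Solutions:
 h(z) = C1 - 9*z^4/16 + 5*z^2/18 - 7*z*acos(-7*z/6)/9 - sqrt(36 - 49*z^2)/9


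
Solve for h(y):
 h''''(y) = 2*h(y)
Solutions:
 h(y) = C1*exp(-2^(1/4)*y) + C2*exp(2^(1/4)*y) + C3*sin(2^(1/4)*y) + C4*cos(2^(1/4)*y)


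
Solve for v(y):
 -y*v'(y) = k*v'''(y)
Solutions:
 v(y) = C1 + Integral(C2*airyai(y*(-1/k)^(1/3)) + C3*airybi(y*(-1/k)^(1/3)), y)


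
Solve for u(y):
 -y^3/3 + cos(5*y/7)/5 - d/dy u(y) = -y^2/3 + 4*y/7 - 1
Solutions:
 u(y) = C1 - y^4/12 + y^3/9 - 2*y^2/7 + y + 7*sin(5*y/7)/25


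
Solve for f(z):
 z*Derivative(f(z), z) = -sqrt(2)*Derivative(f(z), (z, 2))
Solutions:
 f(z) = C1 + C2*erf(2^(1/4)*z/2)


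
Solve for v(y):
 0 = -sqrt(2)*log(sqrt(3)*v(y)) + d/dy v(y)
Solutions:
 -sqrt(2)*Integral(1/(2*log(_y) + log(3)), (_y, v(y))) = C1 - y


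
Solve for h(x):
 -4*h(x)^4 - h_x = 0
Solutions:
 h(x) = (-3^(2/3) - 3*3^(1/6)*I)*(1/(C1 + 4*x))^(1/3)/6
 h(x) = (-3^(2/3) + 3*3^(1/6)*I)*(1/(C1 + 4*x))^(1/3)/6
 h(x) = (1/(C1 + 12*x))^(1/3)


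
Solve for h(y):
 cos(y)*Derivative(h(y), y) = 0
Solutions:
 h(y) = C1


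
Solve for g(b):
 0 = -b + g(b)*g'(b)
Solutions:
 g(b) = -sqrt(C1 + b^2)
 g(b) = sqrt(C1 + b^2)


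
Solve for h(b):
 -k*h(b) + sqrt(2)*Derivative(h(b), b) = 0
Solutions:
 h(b) = C1*exp(sqrt(2)*b*k/2)


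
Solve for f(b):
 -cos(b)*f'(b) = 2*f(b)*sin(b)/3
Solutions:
 f(b) = C1*cos(b)^(2/3)


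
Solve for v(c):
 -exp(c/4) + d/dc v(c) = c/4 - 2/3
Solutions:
 v(c) = C1 + c^2/8 - 2*c/3 + 4*exp(c/4)


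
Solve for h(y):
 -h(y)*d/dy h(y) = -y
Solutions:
 h(y) = -sqrt(C1 + y^2)
 h(y) = sqrt(C1 + y^2)


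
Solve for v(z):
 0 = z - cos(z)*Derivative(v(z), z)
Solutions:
 v(z) = C1 + Integral(z/cos(z), z)


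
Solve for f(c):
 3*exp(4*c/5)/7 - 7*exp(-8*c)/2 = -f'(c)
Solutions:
 f(c) = C1 - 15*exp(4*c/5)/28 - 7*exp(-8*c)/16


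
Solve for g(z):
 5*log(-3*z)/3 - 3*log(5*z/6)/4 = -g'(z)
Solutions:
 g(z) = C1 - 11*z*log(z)/12 + z*(-20*log(3) - 9*log(6) + 11 + 9*log(5) - 20*I*pi)/12


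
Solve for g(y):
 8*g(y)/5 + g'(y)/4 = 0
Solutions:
 g(y) = C1*exp(-32*y/5)


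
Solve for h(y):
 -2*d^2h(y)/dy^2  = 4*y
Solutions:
 h(y) = C1 + C2*y - y^3/3


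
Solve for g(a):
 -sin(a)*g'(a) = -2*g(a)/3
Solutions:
 g(a) = C1*(cos(a) - 1)^(1/3)/(cos(a) + 1)^(1/3)


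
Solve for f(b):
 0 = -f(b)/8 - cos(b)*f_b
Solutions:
 f(b) = C1*(sin(b) - 1)^(1/16)/(sin(b) + 1)^(1/16)


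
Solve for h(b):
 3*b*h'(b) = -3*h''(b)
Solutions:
 h(b) = C1 + C2*erf(sqrt(2)*b/2)


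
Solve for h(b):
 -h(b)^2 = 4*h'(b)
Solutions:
 h(b) = 4/(C1 + b)


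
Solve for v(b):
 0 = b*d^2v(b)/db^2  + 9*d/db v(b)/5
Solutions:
 v(b) = C1 + C2/b^(4/5)


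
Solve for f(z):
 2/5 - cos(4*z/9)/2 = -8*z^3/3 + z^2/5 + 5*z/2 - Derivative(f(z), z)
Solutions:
 f(z) = C1 - 2*z^4/3 + z^3/15 + 5*z^2/4 - 2*z/5 + 9*sin(4*z/9)/8


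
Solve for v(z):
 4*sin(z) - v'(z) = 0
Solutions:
 v(z) = C1 - 4*cos(z)


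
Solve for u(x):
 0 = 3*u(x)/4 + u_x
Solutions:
 u(x) = C1*exp(-3*x/4)


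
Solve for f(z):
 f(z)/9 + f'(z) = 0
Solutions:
 f(z) = C1*exp(-z/9)


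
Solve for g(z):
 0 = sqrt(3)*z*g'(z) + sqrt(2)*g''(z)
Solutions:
 g(z) = C1 + C2*erf(6^(1/4)*z/2)


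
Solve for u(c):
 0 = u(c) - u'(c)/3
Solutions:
 u(c) = C1*exp(3*c)


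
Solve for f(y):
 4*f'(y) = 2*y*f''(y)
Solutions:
 f(y) = C1 + C2*y^3


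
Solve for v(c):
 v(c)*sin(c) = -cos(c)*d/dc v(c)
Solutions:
 v(c) = C1*cos(c)


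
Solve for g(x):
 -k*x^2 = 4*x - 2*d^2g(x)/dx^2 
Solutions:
 g(x) = C1 + C2*x + k*x^4/24 + x^3/3


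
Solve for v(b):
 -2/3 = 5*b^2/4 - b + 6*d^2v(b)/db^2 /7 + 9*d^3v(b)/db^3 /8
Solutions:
 v(b) = C1 + C2*b + C3*exp(-16*b/21) - 35*b^4/288 + 959*b^3/1152 - 67585*b^2/18432


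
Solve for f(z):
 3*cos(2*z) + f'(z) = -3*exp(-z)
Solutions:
 f(z) = C1 - 3*sin(2*z)/2 + 3*exp(-z)


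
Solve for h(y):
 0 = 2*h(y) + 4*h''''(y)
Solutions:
 h(y) = (C1*sin(2^(1/4)*y/2) + C2*cos(2^(1/4)*y/2))*exp(-2^(1/4)*y/2) + (C3*sin(2^(1/4)*y/2) + C4*cos(2^(1/4)*y/2))*exp(2^(1/4)*y/2)


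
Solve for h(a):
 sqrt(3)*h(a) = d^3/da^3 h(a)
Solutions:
 h(a) = C3*exp(3^(1/6)*a) + (C1*sin(3^(2/3)*a/2) + C2*cos(3^(2/3)*a/2))*exp(-3^(1/6)*a/2)


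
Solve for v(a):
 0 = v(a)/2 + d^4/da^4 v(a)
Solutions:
 v(a) = (C1*sin(2^(1/4)*a/2) + C2*cos(2^(1/4)*a/2))*exp(-2^(1/4)*a/2) + (C3*sin(2^(1/4)*a/2) + C4*cos(2^(1/4)*a/2))*exp(2^(1/4)*a/2)


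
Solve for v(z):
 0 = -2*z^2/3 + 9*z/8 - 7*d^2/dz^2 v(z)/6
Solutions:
 v(z) = C1 + C2*z - z^4/21 + 9*z^3/56


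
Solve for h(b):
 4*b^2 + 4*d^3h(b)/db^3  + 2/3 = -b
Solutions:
 h(b) = C1 + C2*b + C3*b^2 - b^5/60 - b^4/96 - b^3/36


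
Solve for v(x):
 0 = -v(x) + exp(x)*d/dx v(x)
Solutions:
 v(x) = C1*exp(-exp(-x))


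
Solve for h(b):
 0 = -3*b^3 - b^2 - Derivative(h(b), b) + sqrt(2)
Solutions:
 h(b) = C1 - 3*b^4/4 - b^3/3 + sqrt(2)*b


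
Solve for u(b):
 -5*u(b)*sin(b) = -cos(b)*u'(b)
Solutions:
 u(b) = C1/cos(b)^5


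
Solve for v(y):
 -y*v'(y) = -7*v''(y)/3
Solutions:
 v(y) = C1 + C2*erfi(sqrt(42)*y/14)


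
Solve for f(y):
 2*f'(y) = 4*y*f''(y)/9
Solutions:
 f(y) = C1 + C2*y^(11/2)


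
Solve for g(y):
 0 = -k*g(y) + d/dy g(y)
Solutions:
 g(y) = C1*exp(k*y)


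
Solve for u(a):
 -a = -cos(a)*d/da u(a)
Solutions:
 u(a) = C1 + Integral(a/cos(a), a)


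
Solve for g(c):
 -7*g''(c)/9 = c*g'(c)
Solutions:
 g(c) = C1 + C2*erf(3*sqrt(14)*c/14)


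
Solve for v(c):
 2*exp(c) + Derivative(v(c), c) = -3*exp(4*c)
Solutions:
 v(c) = C1 - 3*exp(4*c)/4 - 2*exp(c)


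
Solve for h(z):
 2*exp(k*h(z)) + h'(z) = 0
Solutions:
 h(z) = Piecewise((log(1/(C1*k + 2*k*z))/k, Ne(k, 0)), (nan, True))
 h(z) = Piecewise((C1 - 2*z, Eq(k, 0)), (nan, True))


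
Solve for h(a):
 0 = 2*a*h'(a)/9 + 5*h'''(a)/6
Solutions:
 h(a) = C1 + Integral(C2*airyai(-30^(2/3)*a/15) + C3*airybi(-30^(2/3)*a/15), a)


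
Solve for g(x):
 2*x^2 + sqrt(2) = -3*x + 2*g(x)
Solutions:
 g(x) = x^2 + 3*x/2 + sqrt(2)/2


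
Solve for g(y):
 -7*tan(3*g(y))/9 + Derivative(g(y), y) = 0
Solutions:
 g(y) = -asin(C1*exp(7*y/3))/3 + pi/3
 g(y) = asin(C1*exp(7*y/3))/3


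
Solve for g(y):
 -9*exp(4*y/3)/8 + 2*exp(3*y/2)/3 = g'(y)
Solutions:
 g(y) = C1 - 27*exp(4*y/3)/32 + 4*exp(3*y/2)/9


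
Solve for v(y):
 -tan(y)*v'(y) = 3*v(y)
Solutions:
 v(y) = C1/sin(y)^3


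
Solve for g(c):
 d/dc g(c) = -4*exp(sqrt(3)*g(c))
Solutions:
 g(c) = sqrt(3)*(2*log(1/(C1 + 4*c)) - log(3))/6


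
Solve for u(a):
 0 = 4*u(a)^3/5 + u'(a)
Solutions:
 u(a) = -sqrt(10)*sqrt(-1/(C1 - 4*a))/2
 u(a) = sqrt(10)*sqrt(-1/(C1 - 4*a))/2


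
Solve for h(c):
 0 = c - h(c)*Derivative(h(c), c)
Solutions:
 h(c) = -sqrt(C1 + c^2)
 h(c) = sqrt(C1 + c^2)


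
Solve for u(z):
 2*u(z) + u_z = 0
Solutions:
 u(z) = C1*exp(-2*z)


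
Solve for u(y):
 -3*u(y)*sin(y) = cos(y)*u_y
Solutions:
 u(y) = C1*cos(y)^3


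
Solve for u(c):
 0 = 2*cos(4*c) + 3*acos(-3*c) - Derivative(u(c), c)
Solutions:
 u(c) = C1 + 3*c*acos(-3*c) + sqrt(1 - 9*c^2) + sin(4*c)/2


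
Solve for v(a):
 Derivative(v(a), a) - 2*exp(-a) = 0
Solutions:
 v(a) = C1 - 2*exp(-a)


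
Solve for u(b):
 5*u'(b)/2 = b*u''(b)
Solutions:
 u(b) = C1 + C2*b^(7/2)


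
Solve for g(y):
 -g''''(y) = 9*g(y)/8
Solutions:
 g(y) = (C1*sin(2^(3/4)*sqrt(3)*y/4) + C2*cos(2^(3/4)*sqrt(3)*y/4))*exp(-2^(3/4)*sqrt(3)*y/4) + (C3*sin(2^(3/4)*sqrt(3)*y/4) + C4*cos(2^(3/4)*sqrt(3)*y/4))*exp(2^(3/4)*sqrt(3)*y/4)


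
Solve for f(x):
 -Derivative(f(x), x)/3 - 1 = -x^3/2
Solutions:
 f(x) = C1 + 3*x^4/8 - 3*x


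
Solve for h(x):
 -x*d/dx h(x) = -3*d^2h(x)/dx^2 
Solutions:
 h(x) = C1 + C2*erfi(sqrt(6)*x/6)


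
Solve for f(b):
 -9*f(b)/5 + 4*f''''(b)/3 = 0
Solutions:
 f(b) = C1*exp(-15^(3/4)*sqrt(2)*b/10) + C2*exp(15^(3/4)*sqrt(2)*b/10) + C3*sin(15^(3/4)*sqrt(2)*b/10) + C4*cos(15^(3/4)*sqrt(2)*b/10)


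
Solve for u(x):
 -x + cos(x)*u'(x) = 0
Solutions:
 u(x) = C1 + Integral(x/cos(x), x)


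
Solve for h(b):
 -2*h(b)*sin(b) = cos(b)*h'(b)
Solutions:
 h(b) = C1*cos(b)^2


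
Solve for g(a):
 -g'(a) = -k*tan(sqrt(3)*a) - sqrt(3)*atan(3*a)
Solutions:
 g(a) = C1 - sqrt(3)*k*log(cos(sqrt(3)*a))/3 + sqrt(3)*(a*atan(3*a) - log(9*a^2 + 1)/6)


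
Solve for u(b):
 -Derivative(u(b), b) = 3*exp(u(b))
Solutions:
 u(b) = log(1/(C1 + 3*b))


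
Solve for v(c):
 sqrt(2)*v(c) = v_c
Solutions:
 v(c) = C1*exp(sqrt(2)*c)


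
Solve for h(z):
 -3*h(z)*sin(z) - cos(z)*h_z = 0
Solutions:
 h(z) = C1*cos(z)^3


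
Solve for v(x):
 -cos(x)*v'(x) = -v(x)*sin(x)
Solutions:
 v(x) = C1/cos(x)


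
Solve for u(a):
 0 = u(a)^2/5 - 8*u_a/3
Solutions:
 u(a) = -40/(C1 + 3*a)


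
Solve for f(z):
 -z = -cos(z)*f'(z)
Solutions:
 f(z) = C1 + Integral(z/cos(z), z)


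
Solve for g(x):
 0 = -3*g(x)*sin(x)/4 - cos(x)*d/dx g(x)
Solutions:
 g(x) = C1*cos(x)^(3/4)


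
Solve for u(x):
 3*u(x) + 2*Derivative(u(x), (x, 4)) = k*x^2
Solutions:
 u(x) = k*x^2/3 + (C1*sin(6^(1/4)*x/2) + C2*cos(6^(1/4)*x/2))*exp(-6^(1/4)*x/2) + (C3*sin(6^(1/4)*x/2) + C4*cos(6^(1/4)*x/2))*exp(6^(1/4)*x/2)


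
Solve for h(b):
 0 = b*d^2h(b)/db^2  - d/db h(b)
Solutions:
 h(b) = C1 + C2*b^2


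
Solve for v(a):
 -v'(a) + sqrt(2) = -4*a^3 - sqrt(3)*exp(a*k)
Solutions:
 v(a) = C1 + a^4 + sqrt(2)*a + sqrt(3)*exp(a*k)/k


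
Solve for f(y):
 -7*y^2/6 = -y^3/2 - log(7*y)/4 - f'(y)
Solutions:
 f(y) = C1 - y^4/8 + 7*y^3/18 - y*log(y)/4 - y*log(7)/4 + y/4


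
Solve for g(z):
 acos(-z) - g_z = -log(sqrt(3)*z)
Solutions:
 g(z) = C1 + z*log(z) + z*acos(-z) - z + z*log(3)/2 + sqrt(1 - z^2)


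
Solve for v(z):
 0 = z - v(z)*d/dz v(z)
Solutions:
 v(z) = -sqrt(C1 + z^2)
 v(z) = sqrt(C1 + z^2)


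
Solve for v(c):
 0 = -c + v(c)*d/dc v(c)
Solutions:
 v(c) = -sqrt(C1 + c^2)
 v(c) = sqrt(C1 + c^2)


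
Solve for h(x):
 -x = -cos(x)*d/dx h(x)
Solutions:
 h(x) = C1 + Integral(x/cos(x), x)


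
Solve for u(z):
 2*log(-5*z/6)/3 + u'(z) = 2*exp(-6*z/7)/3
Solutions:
 u(z) = C1 - 2*z*log(-z)/3 + 2*z*(-log(5) + 1 + log(6))/3 - 7*exp(-6*z/7)/9


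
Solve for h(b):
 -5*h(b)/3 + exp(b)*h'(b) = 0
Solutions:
 h(b) = C1*exp(-5*exp(-b)/3)


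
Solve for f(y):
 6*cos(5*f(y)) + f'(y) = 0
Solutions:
 f(y) = -asin((C1 + exp(60*y))/(C1 - exp(60*y)))/5 + pi/5
 f(y) = asin((C1 + exp(60*y))/(C1 - exp(60*y)))/5


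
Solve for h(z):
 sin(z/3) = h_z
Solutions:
 h(z) = C1 - 3*cos(z/3)


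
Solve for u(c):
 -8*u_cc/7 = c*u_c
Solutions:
 u(c) = C1 + C2*erf(sqrt(7)*c/4)


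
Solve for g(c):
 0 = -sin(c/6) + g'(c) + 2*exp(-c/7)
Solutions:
 g(c) = C1 - 6*cos(c/6) + 14*exp(-c/7)


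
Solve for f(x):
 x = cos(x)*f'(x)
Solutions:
 f(x) = C1 + Integral(x/cos(x), x)


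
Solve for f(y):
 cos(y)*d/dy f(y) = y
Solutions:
 f(y) = C1 + Integral(y/cos(y), y)


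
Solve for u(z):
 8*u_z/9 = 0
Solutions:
 u(z) = C1


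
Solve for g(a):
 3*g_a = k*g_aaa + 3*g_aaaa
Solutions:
 g(a) = C1 + C2*exp(-a*(2*2^(1/3)*k^2/(2*k^3 + sqrt(-4*k^6 + (2*k^3 - 729)^2) - 729)^(1/3) + 2*k + 2^(2/3)*(2*k^3 + sqrt(-4*k^6 + (2*k^3 - 729)^2) - 729)^(1/3))/18) + C3*exp(a*(-8*2^(1/3)*k^2/((-1 + sqrt(3)*I)*(2*k^3 + sqrt(-4*k^6 + (2*k^3 - 729)^2) - 729)^(1/3)) - 4*k + 2^(2/3)*(2*k^3 + sqrt(-4*k^6 + (2*k^3 - 729)^2) - 729)^(1/3) - 2^(2/3)*sqrt(3)*I*(2*k^3 + sqrt(-4*k^6 + (2*k^3 - 729)^2) - 729)^(1/3))/36) + C4*exp(a*(8*2^(1/3)*k^2/((1 + sqrt(3)*I)*(2*k^3 + sqrt(-4*k^6 + (2*k^3 - 729)^2) - 729)^(1/3)) - 4*k + 2^(2/3)*(2*k^3 + sqrt(-4*k^6 + (2*k^3 - 729)^2) - 729)^(1/3) + 2^(2/3)*sqrt(3)*I*(2*k^3 + sqrt(-4*k^6 + (2*k^3 - 729)^2) - 729)^(1/3))/36)


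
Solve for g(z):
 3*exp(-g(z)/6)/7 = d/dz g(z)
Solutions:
 g(z) = 6*log(C1 + z/14)


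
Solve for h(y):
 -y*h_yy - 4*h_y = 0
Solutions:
 h(y) = C1 + C2/y^3


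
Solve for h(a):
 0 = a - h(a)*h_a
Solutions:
 h(a) = -sqrt(C1 + a^2)
 h(a) = sqrt(C1 + a^2)


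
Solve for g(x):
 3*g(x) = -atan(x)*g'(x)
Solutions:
 g(x) = C1*exp(-3*Integral(1/atan(x), x))


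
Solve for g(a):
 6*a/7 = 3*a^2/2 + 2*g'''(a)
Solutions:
 g(a) = C1 + C2*a + C3*a^2 - a^5/80 + a^4/56


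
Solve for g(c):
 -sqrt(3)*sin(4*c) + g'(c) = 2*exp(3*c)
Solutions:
 g(c) = C1 + 2*exp(3*c)/3 - sqrt(3)*cos(4*c)/4


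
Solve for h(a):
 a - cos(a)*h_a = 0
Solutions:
 h(a) = C1 + Integral(a/cos(a), a)


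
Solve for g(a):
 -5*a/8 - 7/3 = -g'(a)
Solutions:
 g(a) = C1 + 5*a^2/16 + 7*a/3


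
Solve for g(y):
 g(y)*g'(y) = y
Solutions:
 g(y) = -sqrt(C1 + y^2)
 g(y) = sqrt(C1 + y^2)


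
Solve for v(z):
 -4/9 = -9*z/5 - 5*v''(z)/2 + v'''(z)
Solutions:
 v(z) = C1 + C2*z + C3*exp(5*z/2) - 3*z^3/25 - 62*z^2/1125


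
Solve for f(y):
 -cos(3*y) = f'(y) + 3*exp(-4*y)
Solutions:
 f(y) = C1 - sin(3*y)/3 + 3*exp(-4*y)/4


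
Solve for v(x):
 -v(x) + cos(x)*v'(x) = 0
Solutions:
 v(x) = C1*sqrt(sin(x) + 1)/sqrt(sin(x) - 1)


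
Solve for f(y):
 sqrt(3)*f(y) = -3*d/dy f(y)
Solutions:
 f(y) = C1*exp(-sqrt(3)*y/3)


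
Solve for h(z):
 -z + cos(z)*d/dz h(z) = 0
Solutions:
 h(z) = C1 + Integral(z/cos(z), z)


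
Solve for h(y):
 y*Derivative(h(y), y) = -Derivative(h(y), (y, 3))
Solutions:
 h(y) = C1 + Integral(C2*airyai(-y) + C3*airybi(-y), y)


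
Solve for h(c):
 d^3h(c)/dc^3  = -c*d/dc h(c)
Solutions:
 h(c) = C1 + Integral(C2*airyai(-c) + C3*airybi(-c), c)


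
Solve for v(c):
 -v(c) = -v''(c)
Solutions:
 v(c) = C1*exp(-c) + C2*exp(c)


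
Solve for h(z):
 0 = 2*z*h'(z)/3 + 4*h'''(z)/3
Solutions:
 h(z) = C1 + Integral(C2*airyai(-2^(2/3)*z/2) + C3*airybi(-2^(2/3)*z/2), z)


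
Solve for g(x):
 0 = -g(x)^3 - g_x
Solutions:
 g(x) = -sqrt(2)*sqrt(-1/(C1 - x))/2
 g(x) = sqrt(2)*sqrt(-1/(C1 - x))/2


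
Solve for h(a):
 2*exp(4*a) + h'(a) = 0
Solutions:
 h(a) = C1 - exp(4*a)/2


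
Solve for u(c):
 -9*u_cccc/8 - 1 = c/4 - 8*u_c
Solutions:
 u(c) = C1 + C4*exp(4*3^(1/3)*c/3) + c^2/64 + c/8 + (C2*sin(2*3^(5/6)*c/3) + C3*cos(2*3^(5/6)*c/3))*exp(-2*3^(1/3)*c/3)


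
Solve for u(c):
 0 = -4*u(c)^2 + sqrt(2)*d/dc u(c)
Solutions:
 u(c) = -1/(C1 + 2*sqrt(2)*c)


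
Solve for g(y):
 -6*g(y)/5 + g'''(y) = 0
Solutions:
 g(y) = C3*exp(5^(2/3)*6^(1/3)*y/5) + (C1*sin(2^(1/3)*3^(5/6)*5^(2/3)*y/10) + C2*cos(2^(1/3)*3^(5/6)*5^(2/3)*y/10))*exp(-5^(2/3)*6^(1/3)*y/10)


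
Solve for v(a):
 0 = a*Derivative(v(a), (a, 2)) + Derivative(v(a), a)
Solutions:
 v(a) = C1 + C2*log(a)


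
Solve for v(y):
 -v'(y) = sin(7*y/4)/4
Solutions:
 v(y) = C1 + cos(7*y/4)/7


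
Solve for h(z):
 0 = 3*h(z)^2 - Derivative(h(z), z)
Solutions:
 h(z) = -1/(C1 + 3*z)


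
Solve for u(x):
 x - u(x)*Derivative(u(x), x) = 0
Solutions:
 u(x) = -sqrt(C1 + x^2)
 u(x) = sqrt(C1 + x^2)


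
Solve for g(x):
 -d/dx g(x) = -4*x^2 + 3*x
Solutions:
 g(x) = C1 + 4*x^3/3 - 3*x^2/2


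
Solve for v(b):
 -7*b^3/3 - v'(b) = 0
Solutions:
 v(b) = C1 - 7*b^4/12


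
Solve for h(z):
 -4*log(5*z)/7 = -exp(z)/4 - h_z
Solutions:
 h(z) = C1 + 4*z*log(z)/7 + 4*z*(-1 + log(5))/7 - exp(z)/4


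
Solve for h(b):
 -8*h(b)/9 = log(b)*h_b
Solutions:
 h(b) = C1*exp(-8*li(b)/9)


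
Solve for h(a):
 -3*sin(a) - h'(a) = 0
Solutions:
 h(a) = C1 + 3*cos(a)


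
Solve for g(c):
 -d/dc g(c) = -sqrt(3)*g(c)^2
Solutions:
 g(c) = -1/(C1 + sqrt(3)*c)


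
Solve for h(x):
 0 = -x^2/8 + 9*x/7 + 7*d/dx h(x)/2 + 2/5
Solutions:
 h(x) = C1 + x^3/84 - 9*x^2/49 - 4*x/35


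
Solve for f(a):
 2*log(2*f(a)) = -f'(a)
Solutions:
 Integral(1/(log(_y) + log(2)), (_y, f(a)))/2 = C1 - a


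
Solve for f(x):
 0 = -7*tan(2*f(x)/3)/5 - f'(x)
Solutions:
 f(x) = -3*asin(C1*exp(-14*x/15))/2 + 3*pi/2
 f(x) = 3*asin(C1*exp(-14*x/15))/2


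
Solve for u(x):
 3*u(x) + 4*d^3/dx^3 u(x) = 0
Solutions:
 u(x) = C3*exp(-6^(1/3)*x/2) + (C1*sin(2^(1/3)*3^(5/6)*x/4) + C2*cos(2^(1/3)*3^(5/6)*x/4))*exp(6^(1/3)*x/4)


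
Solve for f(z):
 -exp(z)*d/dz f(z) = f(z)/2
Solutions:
 f(z) = C1*exp(exp(-z)/2)


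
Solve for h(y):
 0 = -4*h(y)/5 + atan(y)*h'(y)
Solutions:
 h(y) = C1*exp(4*Integral(1/atan(y), y)/5)


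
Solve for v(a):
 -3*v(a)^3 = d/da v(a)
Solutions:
 v(a) = -sqrt(2)*sqrt(-1/(C1 - 3*a))/2
 v(a) = sqrt(2)*sqrt(-1/(C1 - 3*a))/2


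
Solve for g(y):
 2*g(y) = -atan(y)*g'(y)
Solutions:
 g(y) = C1*exp(-2*Integral(1/atan(y), y))


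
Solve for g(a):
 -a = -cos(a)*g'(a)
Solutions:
 g(a) = C1 + Integral(a/cos(a), a)


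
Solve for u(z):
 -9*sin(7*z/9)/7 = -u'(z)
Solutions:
 u(z) = C1 - 81*cos(7*z/9)/49


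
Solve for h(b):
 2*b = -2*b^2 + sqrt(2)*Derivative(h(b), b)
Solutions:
 h(b) = C1 + sqrt(2)*b^3/3 + sqrt(2)*b^2/2


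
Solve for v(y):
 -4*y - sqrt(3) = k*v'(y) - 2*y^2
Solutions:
 v(y) = C1 + 2*y^3/(3*k) - 2*y^2/k - sqrt(3)*y/k


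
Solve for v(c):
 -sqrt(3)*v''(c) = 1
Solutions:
 v(c) = C1 + C2*c - sqrt(3)*c^2/6


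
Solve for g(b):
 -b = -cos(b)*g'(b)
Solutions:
 g(b) = C1 + Integral(b/cos(b), b)


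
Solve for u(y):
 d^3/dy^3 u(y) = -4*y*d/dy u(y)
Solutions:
 u(y) = C1 + Integral(C2*airyai(-2^(2/3)*y) + C3*airybi(-2^(2/3)*y), y)


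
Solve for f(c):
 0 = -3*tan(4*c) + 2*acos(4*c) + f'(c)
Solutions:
 f(c) = C1 - 2*c*acos(4*c) + sqrt(1 - 16*c^2)/2 - 3*log(cos(4*c))/4


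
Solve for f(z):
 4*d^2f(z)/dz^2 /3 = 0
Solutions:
 f(z) = C1 + C2*z


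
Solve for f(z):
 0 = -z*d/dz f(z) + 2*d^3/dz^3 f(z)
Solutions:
 f(z) = C1 + Integral(C2*airyai(2^(2/3)*z/2) + C3*airybi(2^(2/3)*z/2), z)


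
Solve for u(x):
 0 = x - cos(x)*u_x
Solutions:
 u(x) = C1 + Integral(x/cos(x), x)


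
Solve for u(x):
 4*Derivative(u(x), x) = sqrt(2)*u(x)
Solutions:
 u(x) = C1*exp(sqrt(2)*x/4)


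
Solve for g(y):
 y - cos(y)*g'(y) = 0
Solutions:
 g(y) = C1 + Integral(y/cos(y), y)


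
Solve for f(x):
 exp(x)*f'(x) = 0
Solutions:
 f(x) = C1


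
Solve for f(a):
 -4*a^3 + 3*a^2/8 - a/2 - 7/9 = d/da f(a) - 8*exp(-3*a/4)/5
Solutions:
 f(a) = C1 - a^4 + a^3/8 - a^2/4 - 7*a/9 - 32*exp(-3*a/4)/15


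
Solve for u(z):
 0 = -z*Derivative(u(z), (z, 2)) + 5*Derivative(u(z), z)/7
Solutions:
 u(z) = C1 + C2*z^(12/7)


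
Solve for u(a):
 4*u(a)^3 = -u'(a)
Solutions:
 u(a) = -sqrt(2)*sqrt(-1/(C1 - 4*a))/2
 u(a) = sqrt(2)*sqrt(-1/(C1 - 4*a))/2


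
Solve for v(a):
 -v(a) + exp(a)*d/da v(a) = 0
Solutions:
 v(a) = C1*exp(-exp(-a))


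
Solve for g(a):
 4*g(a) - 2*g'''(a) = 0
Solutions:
 g(a) = C3*exp(2^(1/3)*a) + (C1*sin(2^(1/3)*sqrt(3)*a/2) + C2*cos(2^(1/3)*sqrt(3)*a/2))*exp(-2^(1/3)*a/2)


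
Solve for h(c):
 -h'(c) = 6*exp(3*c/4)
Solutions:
 h(c) = C1 - 8*exp(3*c/4)


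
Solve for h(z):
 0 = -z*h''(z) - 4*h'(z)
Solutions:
 h(z) = C1 + C2/z^3


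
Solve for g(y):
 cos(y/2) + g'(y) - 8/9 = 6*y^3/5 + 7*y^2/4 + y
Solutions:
 g(y) = C1 + 3*y^4/10 + 7*y^3/12 + y^2/2 + 8*y/9 - 2*sin(y/2)


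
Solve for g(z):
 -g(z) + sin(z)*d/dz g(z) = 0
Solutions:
 g(z) = C1*sqrt(cos(z) - 1)/sqrt(cos(z) + 1)


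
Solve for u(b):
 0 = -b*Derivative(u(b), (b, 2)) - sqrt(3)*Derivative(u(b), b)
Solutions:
 u(b) = C1 + C2*b^(1 - sqrt(3))


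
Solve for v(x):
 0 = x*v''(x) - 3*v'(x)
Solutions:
 v(x) = C1 + C2*x^4


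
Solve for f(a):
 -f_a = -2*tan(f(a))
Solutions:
 f(a) = pi - asin(C1*exp(2*a))
 f(a) = asin(C1*exp(2*a))


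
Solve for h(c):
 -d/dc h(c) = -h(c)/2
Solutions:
 h(c) = C1*exp(c/2)


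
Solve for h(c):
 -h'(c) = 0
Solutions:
 h(c) = C1


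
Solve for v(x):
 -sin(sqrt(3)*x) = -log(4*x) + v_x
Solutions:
 v(x) = C1 + x*log(x) - x + 2*x*log(2) + sqrt(3)*cos(sqrt(3)*x)/3


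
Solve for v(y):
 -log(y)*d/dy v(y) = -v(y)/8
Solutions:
 v(y) = C1*exp(li(y)/8)


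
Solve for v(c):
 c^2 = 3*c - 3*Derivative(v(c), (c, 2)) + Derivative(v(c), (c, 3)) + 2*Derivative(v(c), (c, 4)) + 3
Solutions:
 v(c) = C1 + C2*c + C3*exp(-3*c/2) + C4*exp(c) - c^4/36 + 7*c^3/54 + 11*c^2/27


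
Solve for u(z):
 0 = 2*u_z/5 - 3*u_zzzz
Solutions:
 u(z) = C1 + C4*exp(15^(2/3)*2^(1/3)*z/15) + (C2*sin(2^(1/3)*3^(1/6)*5^(2/3)*z/10) + C3*cos(2^(1/3)*3^(1/6)*5^(2/3)*z/10))*exp(-15^(2/3)*2^(1/3)*z/30)


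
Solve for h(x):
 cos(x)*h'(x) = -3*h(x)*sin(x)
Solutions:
 h(x) = C1*cos(x)^3


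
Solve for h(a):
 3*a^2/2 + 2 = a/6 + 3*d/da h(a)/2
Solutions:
 h(a) = C1 + a^3/3 - a^2/18 + 4*a/3


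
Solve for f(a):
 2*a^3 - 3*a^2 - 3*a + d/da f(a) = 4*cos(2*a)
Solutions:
 f(a) = C1 - a^4/2 + a^3 + 3*a^2/2 + 2*sin(2*a)


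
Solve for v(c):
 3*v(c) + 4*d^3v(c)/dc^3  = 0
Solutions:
 v(c) = C3*exp(-6^(1/3)*c/2) + (C1*sin(2^(1/3)*3^(5/6)*c/4) + C2*cos(2^(1/3)*3^(5/6)*c/4))*exp(6^(1/3)*c/4)


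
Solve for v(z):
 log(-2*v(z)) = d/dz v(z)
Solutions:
 -Integral(1/(log(-_y) + log(2)), (_y, v(z))) = C1 - z


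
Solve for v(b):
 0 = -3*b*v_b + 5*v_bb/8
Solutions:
 v(b) = C1 + C2*erfi(2*sqrt(15)*b/5)


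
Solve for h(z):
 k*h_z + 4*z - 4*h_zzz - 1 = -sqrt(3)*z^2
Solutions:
 h(z) = C1 + C2*exp(-sqrt(k)*z/2) + C3*exp(sqrt(k)*z/2) - sqrt(3)*z^3/(3*k) - 2*z^2/k + z/k - 8*sqrt(3)*z/k^2


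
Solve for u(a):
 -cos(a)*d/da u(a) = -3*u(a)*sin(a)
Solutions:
 u(a) = C1/cos(a)^3


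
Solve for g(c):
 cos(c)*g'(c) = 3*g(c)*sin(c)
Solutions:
 g(c) = C1/cos(c)^3


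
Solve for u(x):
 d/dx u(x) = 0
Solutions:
 u(x) = C1


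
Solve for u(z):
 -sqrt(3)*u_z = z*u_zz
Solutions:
 u(z) = C1 + C2*z^(1 - sqrt(3))


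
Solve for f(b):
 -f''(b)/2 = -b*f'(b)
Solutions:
 f(b) = C1 + C2*erfi(b)


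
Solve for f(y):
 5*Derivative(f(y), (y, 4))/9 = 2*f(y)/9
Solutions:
 f(y) = C1*exp(-2^(1/4)*5^(3/4)*y/5) + C2*exp(2^(1/4)*5^(3/4)*y/5) + C3*sin(2^(1/4)*5^(3/4)*y/5) + C4*cos(2^(1/4)*5^(3/4)*y/5)


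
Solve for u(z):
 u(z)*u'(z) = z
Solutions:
 u(z) = -sqrt(C1 + z^2)
 u(z) = sqrt(C1 + z^2)


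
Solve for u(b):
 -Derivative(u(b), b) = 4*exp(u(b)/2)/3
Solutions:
 u(b) = 2*log(1/(C1 + 4*b)) + 2*log(6)


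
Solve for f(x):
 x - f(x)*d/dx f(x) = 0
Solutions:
 f(x) = -sqrt(C1 + x^2)
 f(x) = sqrt(C1 + x^2)


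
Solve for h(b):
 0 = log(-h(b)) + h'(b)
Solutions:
 -li(-h(b)) = C1 - b


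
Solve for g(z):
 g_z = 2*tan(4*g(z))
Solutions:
 g(z) = -asin(C1*exp(8*z))/4 + pi/4
 g(z) = asin(C1*exp(8*z))/4


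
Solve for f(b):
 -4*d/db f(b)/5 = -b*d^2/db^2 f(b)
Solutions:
 f(b) = C1 + C2*b^(9/5)


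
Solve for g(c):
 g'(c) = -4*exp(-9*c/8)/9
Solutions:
 g(c) = C1 + 32*exp(-9*c/8)/81


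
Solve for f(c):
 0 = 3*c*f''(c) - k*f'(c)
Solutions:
 f(c) = C1 + c^(re(k)/3 + 1)*(C2*sin(log(c)*Abs(im(k))/3) + C3*cos(log(c)*im(k)/3))


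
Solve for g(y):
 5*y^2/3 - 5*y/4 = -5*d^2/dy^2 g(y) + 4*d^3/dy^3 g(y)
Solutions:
 g(y) = C1 + C2*y + C3*exp(5*y/4) - y^4/36 - 17*y^3/360 - 17*y^2/150


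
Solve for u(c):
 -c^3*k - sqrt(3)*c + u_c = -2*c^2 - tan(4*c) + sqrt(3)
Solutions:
 u(c) = C1 + c^4*k/4 - 2*c^3/3 + sqrt(3)*c^2/2 + sqrt(3)*c + log(cos(4*c))/4


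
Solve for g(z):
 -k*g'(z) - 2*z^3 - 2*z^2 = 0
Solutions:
 g(z) = C1 - z^4/(2*k) - 2*z^3/(3*k)


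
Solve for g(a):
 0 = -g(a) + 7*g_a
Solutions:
 g(a) = C1*exp(a/7)


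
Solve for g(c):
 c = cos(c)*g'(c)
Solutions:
 g(c) = C1 + Integral(c/cos(c), c)


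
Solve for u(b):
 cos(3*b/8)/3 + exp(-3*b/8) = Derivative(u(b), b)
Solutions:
 u(b) = C1 + 8*sin(3*b/8)/9 - 8*exp(-3*b/8)/3


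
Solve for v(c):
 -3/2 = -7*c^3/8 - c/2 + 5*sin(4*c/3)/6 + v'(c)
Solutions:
 v(c) = C1 + 7*c^4/32 + c^2/4 - 3*c/2 + 5*cos(4*c/3)/8


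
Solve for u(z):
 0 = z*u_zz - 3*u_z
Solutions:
 u(z) = C1 + C2*z^4


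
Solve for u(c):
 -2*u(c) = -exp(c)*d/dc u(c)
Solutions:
 u(c) = C1*exp(-2*exp(-c))


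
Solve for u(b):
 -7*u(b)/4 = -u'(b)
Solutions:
 u(b) = C1*exp(7*b/4)


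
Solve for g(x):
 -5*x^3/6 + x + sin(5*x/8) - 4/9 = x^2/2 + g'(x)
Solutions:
 g(x) = C1 - 5*x^4/24 - x^3/6 + x^2/2 - 4*x/9 - 8*cos(5*x/8)/5


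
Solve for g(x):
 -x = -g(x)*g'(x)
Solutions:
 g(x) = -sqrt(C1 + x^2)
 g(x) = sqrt(C1 + x^2)


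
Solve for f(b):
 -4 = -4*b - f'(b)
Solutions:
 f(b) = C1 - 2*b^2 + 4*b


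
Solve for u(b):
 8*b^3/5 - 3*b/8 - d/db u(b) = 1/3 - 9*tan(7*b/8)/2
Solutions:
 u(b) = C1 + 2*b^4/5 - 3*b^2/16 - b/3 - 36*log(cos(7*b/8))/7


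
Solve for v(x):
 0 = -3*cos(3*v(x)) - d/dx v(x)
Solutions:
 v(x) = -asin((C1 + exp(18*x))/(C1 - exp(18*x)))/3 + pi/3
 v(x) = asin((C1 + exp(18*x))/(C1 - exp(18*x)))/3


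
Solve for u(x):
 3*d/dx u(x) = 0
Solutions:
 u(x) = C1


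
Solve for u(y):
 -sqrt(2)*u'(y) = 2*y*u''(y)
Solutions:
 u(y) = C1 + C2*y^(1 - sqrt(2)/2)


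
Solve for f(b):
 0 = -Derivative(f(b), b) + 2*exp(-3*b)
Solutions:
 f(b) = C1 - 2*exp(-3*b)/3


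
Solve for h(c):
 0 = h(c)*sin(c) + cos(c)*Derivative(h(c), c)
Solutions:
 h(c) = C1*cos(c)


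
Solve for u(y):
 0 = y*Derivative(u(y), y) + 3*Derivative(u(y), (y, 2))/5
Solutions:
 u(y) = C1 + C2*erf(sqrt(30)*y/6)


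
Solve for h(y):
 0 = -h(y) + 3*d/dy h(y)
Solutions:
 h(y) = C1*exp(y/3)


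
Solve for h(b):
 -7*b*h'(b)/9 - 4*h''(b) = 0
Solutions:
 h(b) = C1 + C2*erf(sqrt(14)*b/12)


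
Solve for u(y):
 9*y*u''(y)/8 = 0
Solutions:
 u(y) = C1 + C2*y


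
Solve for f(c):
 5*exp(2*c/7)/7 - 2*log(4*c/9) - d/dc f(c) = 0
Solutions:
 f(c) = C1 - 2*c*log(c) + 2*c*(-2*log(2) + 1 + 2*log(3)) + 5*exp(2*c/7)/2


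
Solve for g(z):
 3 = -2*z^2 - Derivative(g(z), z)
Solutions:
 g(z) = C1 - 2*z^3/3 - 3*z


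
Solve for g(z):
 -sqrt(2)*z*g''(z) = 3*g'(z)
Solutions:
 g(z) = C1 + C2*z^(1 - 3*sqrt(2)/2)


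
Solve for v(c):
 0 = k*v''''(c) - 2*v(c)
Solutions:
 v(c) = C1*exp(-2^(1/4)*c*(1/k)^(1/4)) + C2*exp(2^(1/4)*c*(1/k)^(1/4)) + C3*exp(-2^(1/4)*I*c*(1/k)^(1/4)) + C4*exp(2^(1/4)*I*c*(1/k)^(1/4))


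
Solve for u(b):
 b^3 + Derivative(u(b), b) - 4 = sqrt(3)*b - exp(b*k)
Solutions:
 u(b) = C1 - b^4/4 + sqrt(3)*b^2/2 + 4*b - exp(b*k)/k


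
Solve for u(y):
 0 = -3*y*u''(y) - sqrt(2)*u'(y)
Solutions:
 u(y) = C1 + C2*y^(1 - sqrt(2)/3)


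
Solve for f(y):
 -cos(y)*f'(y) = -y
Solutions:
 f(y) = C1 + Integral(y/cos(y), y)


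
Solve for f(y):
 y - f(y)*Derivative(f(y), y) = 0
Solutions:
 f(y) = -sqrt(C1 + y^2)
 f(y) = sqrt(C1 + y^2)


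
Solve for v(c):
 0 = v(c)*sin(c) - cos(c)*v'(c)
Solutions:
 v(c) = C1/cos(c)


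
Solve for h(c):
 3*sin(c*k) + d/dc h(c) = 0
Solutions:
 h(c) = C1 + 3*cos(c*k)/k


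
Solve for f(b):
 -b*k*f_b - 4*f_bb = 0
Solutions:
 f(b) = Piecewise((-sqrt(2)*sqrt(pi)*C1*erf(sqrt(2)*b*sqrt(k)/4)/sqrt(k) - C2, (k > 0) | (k < 0)), (-C1*b - C2, True))


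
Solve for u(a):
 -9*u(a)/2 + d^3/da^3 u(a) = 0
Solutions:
 u(a) = C3*exp(6^(2/3)*a/2) + (C1*sin(3*2^(2/3)*3^(1/6)*a/4) + C2*cos(3*2^(2/3)*3^(1/6)*a/4))*exp(-6^(2/3)*a/4)


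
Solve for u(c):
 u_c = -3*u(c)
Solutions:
 u(c) = C1*exp(-3*c)


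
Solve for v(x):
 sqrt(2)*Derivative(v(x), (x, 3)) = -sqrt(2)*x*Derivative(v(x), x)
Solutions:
 v(x) = C1 + Integral(C2*airyai(-x) + C3*airybi(-x), x)


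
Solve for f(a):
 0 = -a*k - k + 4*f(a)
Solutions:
 f(a) = k*(a + 1)/4


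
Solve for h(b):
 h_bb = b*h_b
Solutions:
 h(b) = C1 + C2*erfi(sqrt(2)*b/2)


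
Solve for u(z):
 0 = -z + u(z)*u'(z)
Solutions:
 u(z) = -sqrt(C1 + z^2)
 u(z) = sqrt(C1 + z^2)


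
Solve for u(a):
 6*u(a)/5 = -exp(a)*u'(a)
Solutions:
 u(a) = C1*exp(6*exp(-a)/5)


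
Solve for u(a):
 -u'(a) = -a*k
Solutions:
 u(a) = C1 + a^2*k/2


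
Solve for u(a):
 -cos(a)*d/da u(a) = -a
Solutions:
 u(a) = C1 + Integral(a/cos(a), a)


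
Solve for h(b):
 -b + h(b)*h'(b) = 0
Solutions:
 h(b) = -sqrt(C1 + b^2)
 h(b) = sqrt(C1 + b^2)


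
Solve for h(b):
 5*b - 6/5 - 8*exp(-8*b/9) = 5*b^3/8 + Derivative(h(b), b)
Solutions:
 h(b) = C1 - 5*b^4/32 + 5*b^2/2 - 6*b/5 + 9*exp(-8*b/9)


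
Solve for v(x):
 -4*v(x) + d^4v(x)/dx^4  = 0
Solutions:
 v(x) = C1*exp(-sqrt(2)*x) + C2*exp(sqrt(2)*x) + C3*sin(sqrt(2)*x) + C4*cos(sqrt(2)*x)


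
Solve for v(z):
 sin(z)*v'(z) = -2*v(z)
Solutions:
 v(z) = C1*(cos(z) + 1)/(cos(z) - 1)


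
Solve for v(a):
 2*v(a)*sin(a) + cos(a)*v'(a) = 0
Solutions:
 v(a) = C1*cos(a)^2


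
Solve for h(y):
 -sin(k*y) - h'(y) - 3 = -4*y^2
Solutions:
 h(y) = C1 + 4*y^3/3 - 3*y + cos(k*y)/k


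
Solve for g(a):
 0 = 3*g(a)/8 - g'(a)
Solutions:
 g(a) = C1*exp(3*a/8)


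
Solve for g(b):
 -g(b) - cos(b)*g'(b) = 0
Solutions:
 g(b) = C1*sqrt(sin(b) - 1)/sqrt(sin(b) + 1)


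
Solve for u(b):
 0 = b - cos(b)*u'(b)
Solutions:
 u(b) = C1 + Integral(b/cos(b), b)


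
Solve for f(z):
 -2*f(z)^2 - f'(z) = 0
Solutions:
 f(z) = 1/(C1 + 2*z)


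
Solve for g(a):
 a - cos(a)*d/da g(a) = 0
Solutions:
 g(a) = C1 + Integral(a/cos(a), a)


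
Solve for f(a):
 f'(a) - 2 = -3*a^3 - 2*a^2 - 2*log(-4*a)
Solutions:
 f(a) = C1 - 3*a^4/4 - 2*a^3/3 - 2*a*log(-a) + 4*a*(1 - log(2))


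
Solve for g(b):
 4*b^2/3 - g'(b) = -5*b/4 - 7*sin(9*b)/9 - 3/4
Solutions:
 g(b) = C1 + 4*b^3/9 + 5*b^2/8 + 3*b/4 - 7*cos(9*b)/81


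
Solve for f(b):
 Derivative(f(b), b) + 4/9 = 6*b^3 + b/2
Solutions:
 f(b) = C1 + 3*b^4/2 + b^2/4 - 4*b/9


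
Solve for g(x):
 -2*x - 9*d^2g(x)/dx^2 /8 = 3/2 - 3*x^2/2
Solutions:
 g(x) = C1 + C2*x + x^4/9 - 8*x^3/27 - 2*x^2/3


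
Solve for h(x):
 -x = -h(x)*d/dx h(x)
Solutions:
 h(x) = -sqrt(C1 + x^2)
 h(x) = sqrt(C1 + x^2)


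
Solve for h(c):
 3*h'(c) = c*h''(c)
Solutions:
 h(c) = C1 + C2*c^4


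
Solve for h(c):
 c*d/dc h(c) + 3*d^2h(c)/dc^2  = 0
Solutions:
 h(c) = C1 + C2*erf(sqrt(6)*c/6)


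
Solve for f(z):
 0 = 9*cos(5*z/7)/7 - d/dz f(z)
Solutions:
 f(z) = C1 + 9*sin(5*z/7)/5


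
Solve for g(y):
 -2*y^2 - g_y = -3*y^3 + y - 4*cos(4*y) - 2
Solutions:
 g(y) = C1 + 3*y^4/4 - 2*y^3/3 - y^2/2 + 2*y + sin(4*y)


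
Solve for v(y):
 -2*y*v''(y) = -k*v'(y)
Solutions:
 v(y) = C1 + y^(re(k)/2 + 1)*(C2*sin(log(y)*Abs(im(k))/2) + C3*cos(log(y)*im(k)/2))


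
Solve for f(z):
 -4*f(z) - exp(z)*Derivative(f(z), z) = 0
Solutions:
 f(z) = C1*exp(4*exp(-z))


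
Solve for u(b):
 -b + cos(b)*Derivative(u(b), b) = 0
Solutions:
 u(b) = C1 + Integral(b/cos(b), b)


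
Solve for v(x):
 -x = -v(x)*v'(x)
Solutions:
 v(x) = -sqrt(C1 + x^2)
 v(x) = sqrt(C1 + x^2)


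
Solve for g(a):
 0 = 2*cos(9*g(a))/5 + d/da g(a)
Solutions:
 2*a/5 - log(sin(9*g(a)) - 1)/18 + log(sin(9*g(a)) + 1)/18 = C1


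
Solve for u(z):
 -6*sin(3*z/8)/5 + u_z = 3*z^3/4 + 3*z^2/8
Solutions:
 u(z) = C1 + 3*z^4/16 + z^3/8 - 16*cos(3*z/8)/5


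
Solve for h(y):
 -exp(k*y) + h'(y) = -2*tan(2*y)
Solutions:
 h(y) = C1 + Piecewise((exp(k*y)/k, Ne(k, 0)), (y, True)) + log(cos(2*y))


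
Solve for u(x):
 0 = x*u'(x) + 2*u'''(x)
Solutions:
 u(x) = C1 + Integral(C2*airyai(-2^(2/3)*x/2) + C3*airybi(-2^(2/3)*x/2), x)


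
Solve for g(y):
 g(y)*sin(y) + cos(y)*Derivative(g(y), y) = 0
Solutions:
 g(y) = C1*cos(y)


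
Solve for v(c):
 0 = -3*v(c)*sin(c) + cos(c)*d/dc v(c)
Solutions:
 v(c) = C1/cos(c)^3


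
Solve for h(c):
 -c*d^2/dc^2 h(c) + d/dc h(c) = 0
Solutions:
 h(c) = C1 + C2*c^2


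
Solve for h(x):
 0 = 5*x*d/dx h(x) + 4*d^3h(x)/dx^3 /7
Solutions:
 h(x) = C1 + Integral(C2*airyai(-70^(1/3)*x/2) + C3*airybi(-70^(1/3)*x/2), x)


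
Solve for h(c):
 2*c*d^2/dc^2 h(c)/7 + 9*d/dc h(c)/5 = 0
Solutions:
 h(c) = C1 + C2/c^(53/10)


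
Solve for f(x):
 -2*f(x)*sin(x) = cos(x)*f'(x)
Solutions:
 f(x) = C1*cos(x)^2


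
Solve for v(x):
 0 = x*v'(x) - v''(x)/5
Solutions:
 v(x) = C1 + C2*erfi(sqrt(10)*x/2)


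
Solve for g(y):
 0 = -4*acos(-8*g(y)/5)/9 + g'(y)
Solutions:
 Integral(1/acos(-8*_y/5), (_y, g(y))) = C1 + 4*y/9


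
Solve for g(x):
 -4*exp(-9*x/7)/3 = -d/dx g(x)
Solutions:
 g(x) = C1 - 28*exp(-9*x/7)/27


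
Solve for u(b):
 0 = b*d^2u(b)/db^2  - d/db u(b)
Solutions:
 u(b) = C1 + C2*b^2


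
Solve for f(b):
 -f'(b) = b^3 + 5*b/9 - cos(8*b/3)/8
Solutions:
 f(b) = C1 - b^4/4 - 5*b^2/18 + 3*sin(8*b/3)/64


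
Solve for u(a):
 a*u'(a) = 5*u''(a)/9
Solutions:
 u(a) = C1 + C2*erfi(3*sqrt(10)*a/10)


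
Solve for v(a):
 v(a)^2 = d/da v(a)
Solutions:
 v(a) = -1/(C1 + a)


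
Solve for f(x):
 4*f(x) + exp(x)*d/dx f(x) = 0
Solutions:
 f(x) = C1*exp(4*exp(-x))


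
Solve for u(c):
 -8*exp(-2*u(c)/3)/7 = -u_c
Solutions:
 u(c) = 3*log(-sqrt(C1 + 8*c)) - 3*log(21) + 3*log(42)/2
 u(c) = 3*log(C1 + 8*c)/2 - 3*log(21) + 3*log(42)/2


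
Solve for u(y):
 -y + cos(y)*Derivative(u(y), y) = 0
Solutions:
 u(y) = C1 + Integral(y/cos(y), y)


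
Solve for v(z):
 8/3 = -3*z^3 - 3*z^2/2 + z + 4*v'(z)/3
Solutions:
 v(z) = C1 + 9*z^4/16 + 3*z^3/8 - 3*z^2/8 + 2*z


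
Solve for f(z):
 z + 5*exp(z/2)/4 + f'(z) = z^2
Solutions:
 f(z) = C1 + z^3/3 - z^2/2 - 5*exp(z/2)/2


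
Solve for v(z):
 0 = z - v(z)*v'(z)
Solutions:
 v(z) = -sqrt(C1 + z^2)
 v(z) = sqrt(C1 + z^2)


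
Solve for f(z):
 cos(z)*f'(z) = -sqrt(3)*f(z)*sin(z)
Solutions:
 f(z) = C1*cos(z)^(sqrt(3))


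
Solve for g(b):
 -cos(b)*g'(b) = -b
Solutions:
 g(b) = C1 + Integral(b/cos(b), b)


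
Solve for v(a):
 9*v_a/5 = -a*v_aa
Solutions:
 v(a) = C1 + C2/a^(4/5)


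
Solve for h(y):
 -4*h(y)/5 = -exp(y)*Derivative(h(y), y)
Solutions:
 h(y) = C1*exp(-4*exp(-y)/5)


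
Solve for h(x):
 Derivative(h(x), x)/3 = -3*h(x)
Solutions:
 h(x) = C1*exp(-9*x)


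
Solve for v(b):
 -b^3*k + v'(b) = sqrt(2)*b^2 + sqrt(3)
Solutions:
 v(b) = C1 + b^4*k/4 + sqrt(2)*b^3/3 + sqrt(3)*b


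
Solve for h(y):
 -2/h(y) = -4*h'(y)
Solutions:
 h(y) = -sqrt(C1 + y)
 h(y) = sqrt(C1 + y)


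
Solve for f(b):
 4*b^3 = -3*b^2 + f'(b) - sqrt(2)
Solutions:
 f(b) = C1 + b^4 + b^3 + sqrt(2)*b


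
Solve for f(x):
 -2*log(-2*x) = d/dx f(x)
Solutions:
 f(x) = C1 - 2*x*log(-x) + 2*x*(1 - log(2))


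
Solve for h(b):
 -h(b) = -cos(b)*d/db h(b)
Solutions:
 h(b) = C1*sqrt(sin(b) + 1)/sqrt(sin(b) - 1)


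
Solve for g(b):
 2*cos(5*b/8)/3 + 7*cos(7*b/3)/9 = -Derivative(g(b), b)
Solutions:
 g(b) = C1 - 16*sin(5*b/8)/15 - sin(7*b/3)/3


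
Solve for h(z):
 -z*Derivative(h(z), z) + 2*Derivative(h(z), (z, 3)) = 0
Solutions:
 h(z) = C1 + Integral(C2*airyai(2^(2/3)*z/2) + C3*airybi(2^(2/3)*z/2), z)


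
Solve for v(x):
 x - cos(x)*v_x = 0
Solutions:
 v(x) = C1 + Integral(x/cos(x), x)


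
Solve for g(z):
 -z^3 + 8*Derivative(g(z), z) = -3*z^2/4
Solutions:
 g(z) = C1 + z^4/32 - z^3/32


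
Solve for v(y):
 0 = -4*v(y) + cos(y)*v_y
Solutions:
 v(y) = C1*(sin(y)^2 + 2*sin(y) + 1)/(sin(y)^2 - 2*sin(y) + 1)


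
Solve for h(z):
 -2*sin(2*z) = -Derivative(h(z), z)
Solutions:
 h(z) = C1 - cos(2*z)


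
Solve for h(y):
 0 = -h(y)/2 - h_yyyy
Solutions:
 h(y) = (C1*sin(2^(1/4)*y/2) + C2*cos(2^(1/4)*y/2))*exp(-2^(1/4)*y/2) + (C3*sin(2^(1/4)*y/2) + C4*cos(2^(1/4)*y/2))*exp(2^(1/4)*y/2)


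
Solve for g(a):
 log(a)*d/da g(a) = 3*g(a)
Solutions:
 g(a) = C1*exp(3*li(a))


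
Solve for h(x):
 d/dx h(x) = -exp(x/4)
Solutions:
 h(x) = C1 - 4*exp(x/4)


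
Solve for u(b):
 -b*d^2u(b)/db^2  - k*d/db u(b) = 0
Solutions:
 u(b) = C1 + b^(1 - re(k))*(C2*sin(log(b)*Abs(im(k))) + C3*cos(log(b)*im(k)))


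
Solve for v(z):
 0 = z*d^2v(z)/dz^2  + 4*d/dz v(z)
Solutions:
 v(z) = C1 + C2/z^3


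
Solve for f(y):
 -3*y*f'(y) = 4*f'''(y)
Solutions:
 f(y) = C1 + Integral(C2*airyai(-6^(1/3)*y/2) + C3*airybi(-6^(1/3)*y/2), y)


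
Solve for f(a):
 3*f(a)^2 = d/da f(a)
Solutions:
 f(a) = -1/(C1 + 3*a)


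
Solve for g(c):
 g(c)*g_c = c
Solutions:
 g(c) = -sqrt(C1 + c^2)
 g(c) = sqrt(C1 + c^2)


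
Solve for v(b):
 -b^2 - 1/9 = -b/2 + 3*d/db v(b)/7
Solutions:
 v(b) = C1 - 7*b^3/9 + 7*b^2/12 - 7*b/27


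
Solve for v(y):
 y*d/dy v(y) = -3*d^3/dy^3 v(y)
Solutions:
 v(y) = C1 + Integral(C2*airyai(-3^(2/3)*y/3) + C3*airybi(-3^(2/3)*y/3), y)


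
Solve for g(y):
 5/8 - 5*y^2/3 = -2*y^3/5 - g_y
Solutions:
 g(y) = C1 - y^4/10 + 5*y^3/9 - 5*y/8


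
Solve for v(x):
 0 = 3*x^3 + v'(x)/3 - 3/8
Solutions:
 v(x) = C1 - 9*x^4/4 + 9*x/8


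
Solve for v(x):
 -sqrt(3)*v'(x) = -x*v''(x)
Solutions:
 v(x) = C1 + C2*x^(1 + sqrt(3))


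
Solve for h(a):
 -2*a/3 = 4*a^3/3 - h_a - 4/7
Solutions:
 h(a) = C1 + a^4/3 + a^2/3 - 4*a/7
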